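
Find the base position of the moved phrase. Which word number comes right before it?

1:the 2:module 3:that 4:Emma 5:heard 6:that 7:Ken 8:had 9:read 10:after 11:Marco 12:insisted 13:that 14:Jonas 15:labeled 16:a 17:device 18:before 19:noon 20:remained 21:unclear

9

The displaced element is "the module" (word 2).
It is linked across 1 clause boundary (that).
It functions as the direct object of "read", so the gap sits immediately after word 9 ("read").
Base order: Emma heard that Ken had read the module after Marco insisted that Jonas labeled a device before noon.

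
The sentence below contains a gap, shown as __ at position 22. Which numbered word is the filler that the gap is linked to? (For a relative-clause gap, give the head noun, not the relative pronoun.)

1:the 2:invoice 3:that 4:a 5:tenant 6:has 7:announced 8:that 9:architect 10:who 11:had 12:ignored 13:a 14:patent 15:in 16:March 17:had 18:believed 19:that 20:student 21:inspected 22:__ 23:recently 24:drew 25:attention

The gap at 22 is the object of "inspected", inside a relative clause.
The relative pronoun is "that" (word 3); it is bound by the head noun immediately before it.
Its filler is the head noun "invoice", at word 2.

2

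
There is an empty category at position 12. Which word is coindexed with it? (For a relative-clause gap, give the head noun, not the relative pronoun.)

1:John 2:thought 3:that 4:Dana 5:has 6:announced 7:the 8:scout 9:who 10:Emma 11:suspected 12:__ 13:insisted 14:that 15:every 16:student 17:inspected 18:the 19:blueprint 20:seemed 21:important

8

The gap at 12 is the subject of "insisted", inside a relative clause.
The relative pronoun is "who" (word 9); it is bound by the head noun immediately before it.
Its filler is the head noun "scout", at word 8.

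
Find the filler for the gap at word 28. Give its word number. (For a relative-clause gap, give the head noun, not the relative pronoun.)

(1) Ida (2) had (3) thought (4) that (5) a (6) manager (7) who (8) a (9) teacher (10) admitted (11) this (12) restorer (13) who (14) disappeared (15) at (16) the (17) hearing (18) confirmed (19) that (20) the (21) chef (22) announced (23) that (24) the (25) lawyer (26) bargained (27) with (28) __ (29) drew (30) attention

6

The gap at 28 is the prepositional object of "bargained", inside a relative clause.
The relative pronoun is "who" (word 7); it is bound by the head noun immediately before it.
Its filler is the head noun "manager", at word 6.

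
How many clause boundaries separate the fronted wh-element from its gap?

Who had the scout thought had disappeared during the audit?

1

"who" is extracted from the subject of "disappeared".
Boundaries crossed, outermost first: [Ø] — 1 in total.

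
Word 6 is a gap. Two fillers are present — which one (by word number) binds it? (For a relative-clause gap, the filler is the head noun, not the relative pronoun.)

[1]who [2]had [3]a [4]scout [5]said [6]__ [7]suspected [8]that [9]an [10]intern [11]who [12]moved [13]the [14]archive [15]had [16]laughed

The marked gap is the subject of "suspected".
Its filler is the fronted wh-phrase "who", at word 1.
(The other dependency links word 10 to a gap after word 11.)

1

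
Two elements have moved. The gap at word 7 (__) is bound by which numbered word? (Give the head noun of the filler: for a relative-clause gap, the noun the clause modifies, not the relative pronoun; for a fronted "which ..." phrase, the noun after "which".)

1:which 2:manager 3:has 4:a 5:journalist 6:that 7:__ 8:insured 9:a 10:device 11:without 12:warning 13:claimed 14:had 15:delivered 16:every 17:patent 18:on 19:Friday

The marked gap is inside the relative clause, the subject of "insured".
Its filler is the head noun "journalist" (via "that"), at word 5.
(The other dependency links word 2 to a gap after word 13.)

5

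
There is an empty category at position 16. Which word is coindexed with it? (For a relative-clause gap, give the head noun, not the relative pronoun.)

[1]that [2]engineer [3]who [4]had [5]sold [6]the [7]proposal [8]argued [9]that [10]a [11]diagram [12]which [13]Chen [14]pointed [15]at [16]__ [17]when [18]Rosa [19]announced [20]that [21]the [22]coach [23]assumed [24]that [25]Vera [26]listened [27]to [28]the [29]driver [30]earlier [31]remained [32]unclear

11

The gap at 16 is the prepositional object of "pointed", inside a relative clause.
The relative pronoun is "which" (word 12); it is bound by the head noun immediately before it.
Its filler is the head noun "diagram", at word 11.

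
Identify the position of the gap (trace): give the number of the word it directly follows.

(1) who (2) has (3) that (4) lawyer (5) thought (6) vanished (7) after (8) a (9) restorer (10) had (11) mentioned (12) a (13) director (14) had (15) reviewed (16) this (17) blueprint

The displaced element is "who" (word 1).
It is linked across 1 clause boundary (Ø).
It functions as the subject of "vanished", so the gap sits immediately after word 5 ("thought").
Base order: That lawyer has thought who vanished after a restorer had mentioned a director had reviewed this blueprint.

5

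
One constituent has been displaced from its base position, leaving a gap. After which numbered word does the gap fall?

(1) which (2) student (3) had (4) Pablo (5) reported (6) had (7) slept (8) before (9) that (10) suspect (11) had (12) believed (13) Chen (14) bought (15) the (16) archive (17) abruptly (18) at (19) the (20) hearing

The displaced element is "which student" (word 2).
It is linked across 1 clause boundary (Ø).
It functions as the subject of "slept", so the gap sits immediately after word 5 ("reported").
Base order: Pablo had reported that which student had slept before that suspect had believed Chen bought the archive abruptly at the hearing.

5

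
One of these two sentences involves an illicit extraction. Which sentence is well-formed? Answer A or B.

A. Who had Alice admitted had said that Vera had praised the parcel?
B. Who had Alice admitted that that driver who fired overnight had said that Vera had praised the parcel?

A

In B, the wh-phrase is extracted from inside a complex-NP island (relative clause) (introduced by "who"), which blocks movement.
In A, the extraction path crosses only that-complement boundaries, which are transparent.
So A is grammatical.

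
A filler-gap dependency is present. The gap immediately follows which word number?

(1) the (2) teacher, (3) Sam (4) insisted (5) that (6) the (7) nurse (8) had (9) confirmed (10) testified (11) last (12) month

The displaced element is "the teacher" (word 2).
It is linked across 2 clause boundaries (that → Ø).
It functions as the subject of "testified", so the gap sits immediately after word 9 ("confirmed").
Base order: Sam insisted that the nurse had confirmed that the teacher testified last month.

9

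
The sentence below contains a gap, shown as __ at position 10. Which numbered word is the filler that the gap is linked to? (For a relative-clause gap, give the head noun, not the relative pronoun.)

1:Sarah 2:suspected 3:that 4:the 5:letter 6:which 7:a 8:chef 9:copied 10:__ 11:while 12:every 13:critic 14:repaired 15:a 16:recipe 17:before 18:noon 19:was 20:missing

The gap at 10 is the object of "copied", inside a relative clause.
The relative pronoun is "which" (word 6); it is bound by the head noun immediately before it.
Its filler is the head noun "letter", at word 5.

5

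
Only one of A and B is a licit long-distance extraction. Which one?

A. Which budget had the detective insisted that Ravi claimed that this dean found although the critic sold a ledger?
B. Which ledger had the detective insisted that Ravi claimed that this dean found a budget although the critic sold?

In B, the wh-phrase is extracted from inside an adjunct island (introduced by "although"), which blocks movement.
In A, the extraction path crosses only that-complement boundaries, which are transparent.
So A is grammatical.

A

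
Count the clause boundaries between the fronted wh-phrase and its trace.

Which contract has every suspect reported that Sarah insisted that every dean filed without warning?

2

"which contract" is extracted from the object of "filed".
Boundaries crossed, outermost first: [that], [that] — 2 in total.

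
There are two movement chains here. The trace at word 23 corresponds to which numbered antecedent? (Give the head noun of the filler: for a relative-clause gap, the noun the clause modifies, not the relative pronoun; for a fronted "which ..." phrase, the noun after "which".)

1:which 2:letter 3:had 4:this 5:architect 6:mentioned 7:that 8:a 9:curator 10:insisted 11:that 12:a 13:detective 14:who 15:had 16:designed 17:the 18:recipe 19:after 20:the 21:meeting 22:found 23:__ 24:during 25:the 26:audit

The marked gap is the direct object of "found".
Its filler is the fronted wh-phrase "which letter", at word 2.
(The other dependency links word 13 to a gap after word 14.)

2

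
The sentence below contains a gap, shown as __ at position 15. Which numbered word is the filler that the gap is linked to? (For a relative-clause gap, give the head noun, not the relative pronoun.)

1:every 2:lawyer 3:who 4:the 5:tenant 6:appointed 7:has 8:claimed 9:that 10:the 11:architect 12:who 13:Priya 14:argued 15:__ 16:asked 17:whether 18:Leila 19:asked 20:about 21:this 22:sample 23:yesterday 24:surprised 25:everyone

The gap at 15 is the subject of "asked", inside a relative clause.
The relative pronoun is "who" (word 12); it is bound by the head noun immediately before it.
Its filler is the head noun "architect", at word 11.

11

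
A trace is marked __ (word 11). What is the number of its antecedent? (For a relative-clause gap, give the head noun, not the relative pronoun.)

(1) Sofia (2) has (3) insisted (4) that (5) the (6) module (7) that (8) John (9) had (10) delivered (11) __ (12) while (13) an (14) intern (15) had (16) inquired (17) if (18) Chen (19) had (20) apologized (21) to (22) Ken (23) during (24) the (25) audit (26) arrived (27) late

The gap at 11 is the object of "delivered", inside a relative clause.
The relative pronoun is "that" (word 7); it is bound by the head noun immediately before it.
Its filler is the head noun "module", at word 6.

6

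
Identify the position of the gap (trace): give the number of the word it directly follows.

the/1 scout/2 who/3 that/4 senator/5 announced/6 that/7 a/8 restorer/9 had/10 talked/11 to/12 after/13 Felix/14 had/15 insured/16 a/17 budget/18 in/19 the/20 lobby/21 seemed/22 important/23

The displaced element is "the scout" (word 2).
It is linked across 1 clause boundary (that).
It functions as the object of the preposition "to" of "talked", so the gap sits immediately after word 12 ("to").
Base order: That senator announced that a restorer had talked to the scout after Felix had insured a budget in the lobby.

12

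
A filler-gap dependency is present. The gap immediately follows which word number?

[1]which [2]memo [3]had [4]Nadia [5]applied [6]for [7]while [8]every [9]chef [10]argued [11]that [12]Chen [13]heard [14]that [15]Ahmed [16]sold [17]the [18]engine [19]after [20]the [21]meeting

The displaced element is "which memo" (word 2).
It functions as the object of the preposition "for" of "applied", so the gap sits immediately after word 6 ("for").
Base order: Nadia had applied for which memo while every chef argued that Chen heard that Ahmed sold the engine after the meeting.

6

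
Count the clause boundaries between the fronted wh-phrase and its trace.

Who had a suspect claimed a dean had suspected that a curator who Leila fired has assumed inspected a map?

3

"who" is extracted from the subject of "inspected".
Boundaries crossed, outermost first: [Ø], [that], [Ø] — 3 in total.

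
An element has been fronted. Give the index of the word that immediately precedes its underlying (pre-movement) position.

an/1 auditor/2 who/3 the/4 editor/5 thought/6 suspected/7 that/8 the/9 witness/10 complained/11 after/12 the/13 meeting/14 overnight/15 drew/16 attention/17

6

The displaced element is "an auditor" (word 2).
It is linked across 1 clause boundary (Ø).
It functions as the subject of "suspected", so the gap sits immediately after word 6 ("thought").
Base order: The editor thought that an auditor suspected that the witness complained after the meeting overnight.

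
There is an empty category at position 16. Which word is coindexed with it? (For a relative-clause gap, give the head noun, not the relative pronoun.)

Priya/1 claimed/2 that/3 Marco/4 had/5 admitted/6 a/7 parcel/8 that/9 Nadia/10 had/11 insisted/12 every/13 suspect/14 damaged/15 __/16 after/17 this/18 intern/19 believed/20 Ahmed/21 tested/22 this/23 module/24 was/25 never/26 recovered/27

8

The gap at 16 is the object of "damaged", inside a relative clause.
The relative pronoun is "that" (word 9); it is bound by the head noun immediately before it.
Its filler is the head noun "parcel", at word 8.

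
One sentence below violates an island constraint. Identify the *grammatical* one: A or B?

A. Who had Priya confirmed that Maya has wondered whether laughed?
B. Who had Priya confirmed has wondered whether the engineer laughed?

In A, the wh-phrase is extracted from inside a wh-island (introduced by "whether"), which blocks movement.
In B, the extraction path crosses only that-complement boundaries, which are transparent.
So B is grammatical.

B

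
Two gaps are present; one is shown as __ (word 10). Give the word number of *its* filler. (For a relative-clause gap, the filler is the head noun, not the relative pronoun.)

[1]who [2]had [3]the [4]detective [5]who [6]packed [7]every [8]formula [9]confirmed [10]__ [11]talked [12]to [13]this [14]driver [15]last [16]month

The marked gap is the subject of "talked".
Its filler is the fronted wh-phrase "who", at word 1.
(The other dependency links word 4 to a gap after word 5.)

1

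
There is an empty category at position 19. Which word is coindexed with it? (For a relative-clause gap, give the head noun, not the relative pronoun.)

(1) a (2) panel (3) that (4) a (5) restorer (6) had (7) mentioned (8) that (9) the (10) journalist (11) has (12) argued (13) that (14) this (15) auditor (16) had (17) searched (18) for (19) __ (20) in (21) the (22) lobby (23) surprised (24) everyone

The gap at 19 is the prepositional object of "searched", inside a relative clause.
The relative pronoun is "that" (word 3); it is bound by the head noun immediately before it.
Its filler is the head noun "panel", at word 2.

2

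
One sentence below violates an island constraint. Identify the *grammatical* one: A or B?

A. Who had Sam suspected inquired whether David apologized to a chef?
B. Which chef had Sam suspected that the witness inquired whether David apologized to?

A

In B, the wh-phrase is extracted from inside a wh-island (introduced by "whether"), which blocks movement.
In A, the extraction path crosses only that-complement boundaries, which are transparent.
So A is grammatical.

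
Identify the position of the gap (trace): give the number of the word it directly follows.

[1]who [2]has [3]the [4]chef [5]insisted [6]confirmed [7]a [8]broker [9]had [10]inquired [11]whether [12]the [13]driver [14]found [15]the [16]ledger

The displaced element is "who" (word 1).
It is linked across 1 clause boundary (Ø).
It functions as the subject of "confirmed", so the gap sits immediately after word 5 ("insisted").
Base order: The chef has insisted that who confirmed a broker had inquired whether the driver found the ledger.

5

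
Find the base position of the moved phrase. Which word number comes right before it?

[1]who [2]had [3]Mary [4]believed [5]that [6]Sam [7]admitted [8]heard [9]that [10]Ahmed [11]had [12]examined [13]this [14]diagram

7

The displaced element is "who" (word 1).
It is linked across 2 clause boundaries (that → Ø).
It functions as the subject of "heard", so the gap sits immediately after word 7 ("admitted").
Base order: Mary had believed that Sam admitted who heard that Ahmed had examined this diagram.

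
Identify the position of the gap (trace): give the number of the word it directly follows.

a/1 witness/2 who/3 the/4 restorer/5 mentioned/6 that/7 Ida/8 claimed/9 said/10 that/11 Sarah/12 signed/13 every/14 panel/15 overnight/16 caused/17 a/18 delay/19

The displaced element is "a witness" (word 2).
It is linked across 2 clause boundaries (that → Ø).
It functions as the subject of "said", so the gap sits immediately after word 9 ("claimed").
Base order: The restorer mentioned that Ida claimed that a witness said that Sarah signed every panel overnight.

9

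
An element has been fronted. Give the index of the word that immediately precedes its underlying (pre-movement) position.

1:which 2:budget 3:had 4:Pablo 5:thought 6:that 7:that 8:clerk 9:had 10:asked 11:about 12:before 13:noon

11

The displaced element is "which budget" (word 2).
It is linked across 1 clause boundary (that).
It functions as the object of the preposition "about" of "asked", so the gap sits immediately after word 11 ("about").
Base order: Pablo had thought that that clerk had asked about which budget before noon.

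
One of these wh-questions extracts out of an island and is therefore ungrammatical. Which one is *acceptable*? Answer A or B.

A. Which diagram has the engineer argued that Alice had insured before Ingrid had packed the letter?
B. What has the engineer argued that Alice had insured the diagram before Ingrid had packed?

In B, the wh-phrase is extracted from inside an adjunct island (introduced by "before"), which blocks movement.
In A, the extraction path crosses only that-complement boundaries, which are transparent.
So A is grammatical.

A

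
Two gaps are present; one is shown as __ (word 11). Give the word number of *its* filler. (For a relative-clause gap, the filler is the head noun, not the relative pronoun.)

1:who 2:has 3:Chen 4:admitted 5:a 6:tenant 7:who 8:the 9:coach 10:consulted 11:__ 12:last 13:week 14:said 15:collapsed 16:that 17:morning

6

The marked gap is inside the relative clause, the direct object of "consulted".
Its filler is the head noun "tenant" (via "who"), at word 6.
(The other dependency links word 1 to a gap after word 14.)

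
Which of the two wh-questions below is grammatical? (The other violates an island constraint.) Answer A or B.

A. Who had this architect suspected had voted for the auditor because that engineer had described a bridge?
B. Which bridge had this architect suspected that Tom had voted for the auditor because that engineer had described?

In B, the wh-phrase is extracted from inside an adjunct island (introduced by "because"), which blocks movement.
In A, the extraction path crosses only that-complement boundaries, which are transparent.
So A is grammatical.

A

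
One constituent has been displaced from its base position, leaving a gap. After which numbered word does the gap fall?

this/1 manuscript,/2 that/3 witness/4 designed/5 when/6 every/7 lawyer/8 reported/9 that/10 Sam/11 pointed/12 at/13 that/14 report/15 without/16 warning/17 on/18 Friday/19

The displaced element is "this manuscript" (word 2).
It functions as the direct object of "designed", so the gap sits immediately after word 5 ("designed").
Base order: That witness designed this manuscript when every lawyer reported that Sam pointed at that report without warning on Friday.

5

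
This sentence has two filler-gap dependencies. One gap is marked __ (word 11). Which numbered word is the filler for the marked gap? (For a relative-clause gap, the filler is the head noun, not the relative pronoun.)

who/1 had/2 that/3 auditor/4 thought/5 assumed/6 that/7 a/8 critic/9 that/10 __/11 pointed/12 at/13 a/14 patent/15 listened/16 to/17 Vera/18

The marked gap is inside the relative clause, the subject of "pointed".
Its filler is the head noun "critic" (via "that"), at word 9.
(The other dependency links word 1 to a gap after word 5.)

9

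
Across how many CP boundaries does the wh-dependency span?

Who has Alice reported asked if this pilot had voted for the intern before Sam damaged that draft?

"who" is extracted from the subject of "asked".
Boundaries crossed, outermost first: [Ø] — 1 in total.

1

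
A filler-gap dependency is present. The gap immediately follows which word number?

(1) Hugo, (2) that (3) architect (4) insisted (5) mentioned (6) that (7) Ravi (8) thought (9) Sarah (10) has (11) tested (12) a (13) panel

4

The displaced element is "Hugo" (word 1).
It is linked across 1 clause boundary (Ø).
It functions as the subject of "mentioned", so the gap sits immediately after word 4 ("insisted").
Base order: That architect insisted Hugo mentioned that Ravi thought Sarah has tested a panel.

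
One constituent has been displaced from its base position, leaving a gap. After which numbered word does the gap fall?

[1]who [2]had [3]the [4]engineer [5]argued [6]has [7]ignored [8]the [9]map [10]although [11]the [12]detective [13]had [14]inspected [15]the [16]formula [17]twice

5

The displaced element is "who" (word 1).
It is linked across 1 clause boundary (Ø).
It functions as the subject of "ignored", so the gap sits immediately after word 5 ("argued").
Base order: The engineer had argued that who has ignored the map although the detective had inspected the formula twice.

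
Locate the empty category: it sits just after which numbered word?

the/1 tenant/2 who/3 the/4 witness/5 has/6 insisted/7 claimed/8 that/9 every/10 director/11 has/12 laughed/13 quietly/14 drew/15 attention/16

The displaced element is "the tenant" (word 2).
It is linked across 1 clause boundary (Ø).
It functions as the subject of "claimed", so the gap sits immediately after word 7 ("insisted").
Base order: The witness has insisted that the tenant claimed that every director has laughed quietly.

7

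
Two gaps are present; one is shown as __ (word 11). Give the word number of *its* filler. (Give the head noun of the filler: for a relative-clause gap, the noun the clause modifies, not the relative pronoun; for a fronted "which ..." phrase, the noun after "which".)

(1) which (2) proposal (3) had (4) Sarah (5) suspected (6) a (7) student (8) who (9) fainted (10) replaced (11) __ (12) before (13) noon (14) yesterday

2

The marked gap is the direct object of "replaced".
Its filler is the fronted wh-phrase "which proposal", at word 2.
(The other dependency links word 7 to a gap after word 8.)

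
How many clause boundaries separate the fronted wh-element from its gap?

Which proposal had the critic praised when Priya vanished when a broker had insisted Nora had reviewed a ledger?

"which proposal" originates inside the matrix clause — no clause boundary is crossed.

0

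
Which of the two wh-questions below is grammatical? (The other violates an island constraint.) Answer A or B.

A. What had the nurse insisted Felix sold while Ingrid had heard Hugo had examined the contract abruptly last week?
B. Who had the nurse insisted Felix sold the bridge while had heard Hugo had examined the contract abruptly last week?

A

In B, the wh-phrase is extracted from inside an adjunct island (introduced by "while"), which blocks movement.
In A, the extraction path crosses only that-complement boundaries, which are transparent.
So A is grammatical.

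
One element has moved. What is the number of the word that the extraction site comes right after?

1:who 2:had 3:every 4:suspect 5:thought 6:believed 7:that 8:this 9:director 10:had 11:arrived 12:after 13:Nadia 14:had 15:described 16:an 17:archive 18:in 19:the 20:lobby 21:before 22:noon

The displaced element is "who" (word 1).
It is linked across 1 clause boundary (Ø).
It functions as the subject of "believed", so the gap sits immediately after word 5 ("thought").
Base order: Every suspect had thought that who believed that this director had arrived after Nadia had described an archive in the lobby before noon.

5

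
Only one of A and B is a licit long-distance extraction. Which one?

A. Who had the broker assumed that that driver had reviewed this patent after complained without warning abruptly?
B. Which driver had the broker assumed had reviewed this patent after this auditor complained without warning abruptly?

B

In A, the wh-phrase is extracted from inside an adjunct island (introduced by "after"), which blocks movement.
In B, the extraction path crosses only that-complement boundaries, which are transparent.
So B is grammatical.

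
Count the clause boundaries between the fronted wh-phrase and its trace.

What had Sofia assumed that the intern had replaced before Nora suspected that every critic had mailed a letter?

1

"what" is extracted from the object of "replaced".
Boundaries crossed, outermost first: [that] — 1 in total.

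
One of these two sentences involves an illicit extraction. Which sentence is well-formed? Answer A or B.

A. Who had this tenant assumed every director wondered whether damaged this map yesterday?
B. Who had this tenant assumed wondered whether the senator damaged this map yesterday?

B

In A, the wh-phrase is extracted from inside a wh-island (introduced by "whether"), which blocks movement.
In B, the extraction path crosses only that-complement boundaries, which are transparent.
So B is grammatical.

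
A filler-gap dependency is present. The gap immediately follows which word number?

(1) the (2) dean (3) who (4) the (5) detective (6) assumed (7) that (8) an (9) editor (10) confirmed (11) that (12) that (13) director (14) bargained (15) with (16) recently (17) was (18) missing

The displaced element is "the dean" (word 2).
It is linked across 2 clause boundaries (that → that).
It functions as the object of the preposition "with" of "bargained", so the gap sits immediately after word 15 ("with").
Base order: The detective assumed that an editor confirmed that that director bargained with the dean recently.

15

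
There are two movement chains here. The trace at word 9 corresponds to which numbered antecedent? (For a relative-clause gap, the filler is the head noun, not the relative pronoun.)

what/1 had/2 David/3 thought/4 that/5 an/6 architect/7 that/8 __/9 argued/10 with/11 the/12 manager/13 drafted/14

The marked gap is inside the relative clause, the subject of "argued".
Its filler is the head noun "architect" (via "that"), at word 7.
(The other dependency links word 1 to a gap after word 14.)

7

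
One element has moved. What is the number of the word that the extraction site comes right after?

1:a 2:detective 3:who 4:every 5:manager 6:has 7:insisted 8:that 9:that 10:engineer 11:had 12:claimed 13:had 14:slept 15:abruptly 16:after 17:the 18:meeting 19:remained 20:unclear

The displaced element is "a detective" (word 2).
It is linked across 2 clause boundaries (that → Ø).
It functions as the subject of "slept", so the gap sits immediately after word 12 ("claimed").
Base order: Every manager has insisted that that engineer had claimed that a detective had slept abruptly after the meeting.

12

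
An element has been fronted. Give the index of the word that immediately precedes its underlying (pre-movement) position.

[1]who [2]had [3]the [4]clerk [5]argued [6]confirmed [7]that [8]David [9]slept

The displaced element is "who" (word 1).
It is linked across 1 clause boundary (Ø).
It functions as the subject of "confirmed", so the gap sits immediately after word 5 ("argued").
Base order: The clerk had argued who confirmed that David slept.

5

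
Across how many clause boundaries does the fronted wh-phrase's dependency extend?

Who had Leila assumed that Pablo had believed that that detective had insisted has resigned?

"who" is extracted from the subject of "resigned".
Boundaries crossed, outermost first: [that], [that], [Ø] — 3 in total.

3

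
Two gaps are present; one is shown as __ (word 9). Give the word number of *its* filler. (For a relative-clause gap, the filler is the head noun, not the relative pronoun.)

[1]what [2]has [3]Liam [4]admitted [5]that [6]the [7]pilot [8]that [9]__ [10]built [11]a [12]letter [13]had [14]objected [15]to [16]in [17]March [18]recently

7

The marked gap is inside the relative clause, the subject of "built".
Its filler is the head noun "pilot" (via "that"), at word 7.
(The other dependency links word 1 to a gap after word 15.)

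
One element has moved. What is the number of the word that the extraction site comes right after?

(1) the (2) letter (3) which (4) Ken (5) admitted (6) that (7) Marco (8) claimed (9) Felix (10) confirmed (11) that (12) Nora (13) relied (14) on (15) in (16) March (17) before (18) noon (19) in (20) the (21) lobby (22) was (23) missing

14

The displaced element is "the letter" (word 2).
It is linked across 3 clause boundaries (that → Ø → that).
It functions as the object of the preposition "on" of "relied", so the gap sits immediately after word 14 ("on").
Base order: Ken admitted that Marco claimed Felix confirmed that Nora relied on the letter in March before noon in the lobby.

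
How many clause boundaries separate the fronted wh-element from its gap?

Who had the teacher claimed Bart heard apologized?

"who" is extracted from the subject of "apologized".
Boundaries crossed, outermost first: [Ø], [Ø] — 2 in total.

2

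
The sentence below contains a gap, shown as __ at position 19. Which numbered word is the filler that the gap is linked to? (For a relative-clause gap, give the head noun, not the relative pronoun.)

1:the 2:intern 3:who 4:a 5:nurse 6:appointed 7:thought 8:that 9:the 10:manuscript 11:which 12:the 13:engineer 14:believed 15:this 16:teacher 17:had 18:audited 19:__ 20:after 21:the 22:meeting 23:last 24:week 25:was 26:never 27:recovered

10

The gap at 19 is the object of "audited", inside a relative clause.
The relative pronoun is "which" (word 11); it is bound by the head noun immediately before it.
Its filler is the head noun "manuscript", at word 10.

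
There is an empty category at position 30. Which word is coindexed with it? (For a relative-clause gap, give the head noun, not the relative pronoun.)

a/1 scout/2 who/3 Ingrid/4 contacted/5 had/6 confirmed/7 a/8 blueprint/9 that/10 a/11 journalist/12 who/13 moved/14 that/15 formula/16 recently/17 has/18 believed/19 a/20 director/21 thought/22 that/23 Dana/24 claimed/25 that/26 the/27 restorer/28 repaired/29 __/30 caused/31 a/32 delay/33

9

The gap at 30 is the object of "repaired", inside a relative clause.
The relative pronoun is "that" (word 10); it is bound by the head noun immediately before it.
Its filler is the head noun "blueprint", at word 9.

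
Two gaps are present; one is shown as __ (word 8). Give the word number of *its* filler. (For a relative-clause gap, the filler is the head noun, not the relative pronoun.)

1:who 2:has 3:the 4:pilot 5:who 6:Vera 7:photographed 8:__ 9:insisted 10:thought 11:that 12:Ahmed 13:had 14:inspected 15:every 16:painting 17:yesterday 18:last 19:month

The marked gap is inside the relative clause, the direct object of "photographed".
Its filler is the head noun "pilot" (via "who"), at word 4.
(The other dependency links word 1 to a gap after word 9.)

4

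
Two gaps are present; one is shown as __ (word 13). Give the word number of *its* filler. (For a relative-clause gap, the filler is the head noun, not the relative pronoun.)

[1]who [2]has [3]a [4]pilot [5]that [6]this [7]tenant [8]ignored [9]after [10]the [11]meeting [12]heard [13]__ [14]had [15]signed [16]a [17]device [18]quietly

1

The marked gap is the subject of "signed".
Its filler is the fronted wh-phrase "who", at word 1.
(The other dependency links word 4 to a gap after word 8.)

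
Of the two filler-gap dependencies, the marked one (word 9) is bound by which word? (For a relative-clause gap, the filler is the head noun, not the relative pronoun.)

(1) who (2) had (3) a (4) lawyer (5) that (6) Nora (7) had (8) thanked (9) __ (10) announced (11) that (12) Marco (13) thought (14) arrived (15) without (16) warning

4

The marked gap is inside the relative clause, the direct object of "thanked".
Its filler is the head noun "lawyer" (via "that"), at word 4.
(The other dependency links word 1 to a gap after word 13.)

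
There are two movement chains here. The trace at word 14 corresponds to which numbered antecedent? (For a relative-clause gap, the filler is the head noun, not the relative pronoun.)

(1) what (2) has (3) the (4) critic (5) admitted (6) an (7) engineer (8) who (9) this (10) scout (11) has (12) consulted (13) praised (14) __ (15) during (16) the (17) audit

1

The marked gap is the direct object of "praised".
Its filler is the fronted wh-phrase "what", at word 1.
(The other dependency links word 7 to a gap after word 12.)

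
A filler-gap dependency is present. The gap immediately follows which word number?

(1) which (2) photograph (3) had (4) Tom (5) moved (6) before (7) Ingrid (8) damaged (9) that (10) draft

The displaced element is "which photograph" (word 2).
It functions as the direct object of "moved", so the gap sits immediately after word 5 ("moved").
Base order: Tom had moved which photograph before Ingrid damaged that draft.

5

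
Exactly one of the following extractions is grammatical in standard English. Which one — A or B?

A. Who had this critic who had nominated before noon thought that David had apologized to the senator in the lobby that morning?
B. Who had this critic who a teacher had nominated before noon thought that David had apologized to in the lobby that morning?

In A, the wh-phrase is extracted from inside a complex-NP island (relative clause) (introduced by "who"), which blocks movement.
In B, the extraction path crosses only that-complement boundaries, which are transparent.
So B is grammatical.

B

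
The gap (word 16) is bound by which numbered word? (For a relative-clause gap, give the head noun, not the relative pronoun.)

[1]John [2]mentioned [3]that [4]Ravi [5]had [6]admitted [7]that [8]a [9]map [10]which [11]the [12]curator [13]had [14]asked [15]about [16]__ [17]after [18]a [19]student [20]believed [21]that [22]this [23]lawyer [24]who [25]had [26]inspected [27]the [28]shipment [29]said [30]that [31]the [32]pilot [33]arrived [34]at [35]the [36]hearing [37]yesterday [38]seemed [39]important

9

The gap at 16 is the prepositional object of "asked", inside a relative clause.
The relative pronoun is "which" (word 10); it is bound by the head noun immediately before it.
Its filler is the head noun "map", at word 9.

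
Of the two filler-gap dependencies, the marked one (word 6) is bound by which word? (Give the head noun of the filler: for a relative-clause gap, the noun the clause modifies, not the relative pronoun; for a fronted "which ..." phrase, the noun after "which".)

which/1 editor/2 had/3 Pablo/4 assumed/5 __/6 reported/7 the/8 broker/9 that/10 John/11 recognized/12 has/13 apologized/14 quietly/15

2

The marked gap is the subject of "reported".
Its filler is the fronted wh-phrase "which editor", at word 2.
(The other dependency links word 9 to a gap after word 12.)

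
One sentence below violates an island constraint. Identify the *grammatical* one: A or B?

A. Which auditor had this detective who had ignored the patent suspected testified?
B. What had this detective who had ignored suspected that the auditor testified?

In B, the wh-phrase is extracted from inside a complex-NP island (relative clause) (introduced by "who"), which blocks movement.
In A, the extraction path crosses only that-complement boundaries, which are transparent.
So A is grammatical.

A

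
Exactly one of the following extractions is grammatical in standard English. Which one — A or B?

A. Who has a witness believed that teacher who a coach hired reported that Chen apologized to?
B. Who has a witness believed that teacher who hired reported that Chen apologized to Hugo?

In B, the wh-phrase is extracted from inside a complex-NP island (relative clause) (introduced by "who"), which blocks movement.
In A, the extraction path crosses only that-complement boundaries, which are transparent.
So A is grammatical.

A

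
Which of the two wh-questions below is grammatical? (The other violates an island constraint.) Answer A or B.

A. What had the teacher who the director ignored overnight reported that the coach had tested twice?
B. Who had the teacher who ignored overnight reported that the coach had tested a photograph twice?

A

In B, the wh-phrase is extracted from inside a complex-NP island (relative clause) (introduced by "who"), which blocks movement.
In A, the extraction path crosses only that-complement boundaries, which are transparent.
So A is grammatical.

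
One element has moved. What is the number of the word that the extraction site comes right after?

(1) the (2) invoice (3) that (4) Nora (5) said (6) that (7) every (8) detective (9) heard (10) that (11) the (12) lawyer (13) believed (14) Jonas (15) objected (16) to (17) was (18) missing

16

The displaced element is "the invoice" (word 2).
It is linked across 3 clause boundaries (that → that → Ø).
It functions as the object of the preposition "to" of "objected", so the gap sits immediately after word 16 ("to").
Base order: Nora said that every detective heard that the lawyer believed Jonas objected to the invoice.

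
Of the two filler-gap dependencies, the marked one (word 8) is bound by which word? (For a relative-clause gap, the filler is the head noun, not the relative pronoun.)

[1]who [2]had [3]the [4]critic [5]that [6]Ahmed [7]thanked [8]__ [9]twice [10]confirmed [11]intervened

4

The marked gap is inside the relative clause, the direct object of "thanked".
Its filler is the head noun "critic" (via "that"), at word 4.
(The other dependency links word 1 to a gap after word 10.)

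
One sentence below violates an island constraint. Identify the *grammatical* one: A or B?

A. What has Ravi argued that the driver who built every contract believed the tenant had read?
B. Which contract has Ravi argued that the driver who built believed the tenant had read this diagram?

A

In B, the wh-phrase is extracted from inside a complex-NP island (relative clause) (introduced by "who"), which blocks movement.
In A, the extraction path crosses only that-complement boundaries, which are transparent.
So A is grammatical.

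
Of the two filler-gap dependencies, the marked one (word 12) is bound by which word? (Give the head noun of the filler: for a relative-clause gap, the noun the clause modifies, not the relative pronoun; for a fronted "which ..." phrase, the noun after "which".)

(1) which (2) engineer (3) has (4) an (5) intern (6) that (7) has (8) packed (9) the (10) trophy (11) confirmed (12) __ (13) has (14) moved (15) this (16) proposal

The marked gap is the subject of "moved".
Its filler is the fronted wh-phrase "which engineer", at word 2.
(The other dependency links word 5 to a gap after word 6.)

2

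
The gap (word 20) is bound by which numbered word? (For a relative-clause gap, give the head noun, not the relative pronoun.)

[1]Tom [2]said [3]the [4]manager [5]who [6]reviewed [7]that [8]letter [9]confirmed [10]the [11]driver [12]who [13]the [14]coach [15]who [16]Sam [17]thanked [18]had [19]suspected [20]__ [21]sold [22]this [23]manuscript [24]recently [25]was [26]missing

The gap at 20 is the subject of "sold", inside a relative clause.
The relative pronoun is "who" (word 12); it is bound by the head noun immediately before it.
Its filler is the head noun "driver", at word 11.

11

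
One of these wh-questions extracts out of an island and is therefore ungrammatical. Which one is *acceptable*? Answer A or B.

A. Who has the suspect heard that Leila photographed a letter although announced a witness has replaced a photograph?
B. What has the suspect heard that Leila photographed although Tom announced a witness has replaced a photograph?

B

In A, the wh-phrase is extracted from inside an adjunct island (introduced by "although"), which blocks movement.
In B, the extraction path crosses only that-complement boundaries, which are transparent.
So B is grammatical.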